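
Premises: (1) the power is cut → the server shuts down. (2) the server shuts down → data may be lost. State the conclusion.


Hypothetical syllogism: P → Q, Q → R ⊢ P → R
Premise 1: the power is cut → the server shuts down
Premise 2: the server shuts down → data may be lost
Chain the implications: the middle term (the server shuts down) links the two.
Conclusion: If the power is cut, then data may be lost.

If the power is cut, then data may be lost.


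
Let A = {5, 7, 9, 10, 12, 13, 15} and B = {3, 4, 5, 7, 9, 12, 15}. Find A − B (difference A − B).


A = {5, 7, 9, 10, 12, 13, 15}
B = {3, 4, 5, 7, 9, 12, 15}
Operation: difference A − B
In A but not B: 10, 13

{10, 13}


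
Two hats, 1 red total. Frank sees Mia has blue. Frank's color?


Total red = 1, Mia = blue
Red accounted for: 0
Remaining for Frank: 1
Frank's hat is red.

red


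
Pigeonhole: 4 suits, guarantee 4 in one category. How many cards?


Pigeonhole: to guarantee k in one of n categories, need (k-1)×n + 1.
k = 4, n = 4
Minimum = (4-1) × 4 + 1 = 3 × 4 + 1

13


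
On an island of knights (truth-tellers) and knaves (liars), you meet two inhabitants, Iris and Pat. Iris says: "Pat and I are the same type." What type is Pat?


Iris says: "Pat and I are the same type."
Case 1: Iris is a Knight (truth-teller)
  Statement is true → they ARE the same → Pat is also a Knight
Case 2: Iris is a Knave (liar)
  Statement is false → they are NOT the same → Pat is a Knight
In both cases, Pat is a Knight.

Knight


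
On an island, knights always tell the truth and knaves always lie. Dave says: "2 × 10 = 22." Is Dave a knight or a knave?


Statement: "2 × 10 = 22."
Actual: 2 × 10 = 20
Claimed: 22
Statement is FALSE → Dave lies → Knave

Knave


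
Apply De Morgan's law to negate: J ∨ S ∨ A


De Morgan's law: ¬(P ∨ Q ∨ R) ≡ ¬P ∧ ¬Q ∧ ¬R
¬(J ∨ S ∨ A) = ¬J ∧ ¬S ∧ ¬A

¬J ∧ ¬S ∧ ¬A


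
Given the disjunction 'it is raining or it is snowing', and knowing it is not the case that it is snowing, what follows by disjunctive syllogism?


Disjunctive syllogism: P ∨ Q, ¬P ⊢ Q
Disjunction: it is raining ∨ it is snowing
We know it is not the case that it is snowing.
By disjunctive syllogism, the other disjunct must be true.

It is raining


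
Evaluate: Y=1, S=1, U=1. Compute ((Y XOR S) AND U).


Y XOR S = 1^1 = 0
0 AND 1 = 0

0


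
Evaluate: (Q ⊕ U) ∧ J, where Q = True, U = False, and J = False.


Q = True, U = False, J = False
Step 1: Q ⊕ U = True XOR False = True
Step 2: True ∧ J = True AND False = False
XOR true when exactly one of Q,U is true; then AND with J.

False


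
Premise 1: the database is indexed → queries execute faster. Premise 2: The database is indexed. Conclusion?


Modus ponens: P → Q, P ⊢ Q
P: the database is indexed
Q: queries execute faster
We have P → Q and P is true.
By modus ponens, Q must be true.

Queries execute faster


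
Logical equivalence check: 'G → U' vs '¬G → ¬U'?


Expression 1: G → U
Expression 2: ¬G → ¬U
Truth table (G U | Expr1 Expr2):
  T T |   T     T
  T F |   F     T   ← differ
  F T |   T     F   ← differ
  F F |   T     T
Counterexample: G=T, U=F gives Expr1 = F but Expr2 = T, so the expressions are NOT logically equivalent.

No


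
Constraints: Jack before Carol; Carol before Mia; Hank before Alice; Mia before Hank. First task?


Constraints: Jack before Carol; Carol before Mia; Hank before Alice; Mia before Hank
The first task can have nothing scheduled before it, so it must never appear on the right of a 'before'.
Tasks appearing after some 'before': Carol, Mia, Alice, Hank.
The only task not in that list is Jack → it is first.

Jack


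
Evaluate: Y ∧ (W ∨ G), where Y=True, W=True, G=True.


Y = True, W = True, G = True
Expression: Y ∧ (W ∨ G)
Step 1: W ∨ G = True OR True = True
Step 2: Y ∧ (True) = True AND True = True

True


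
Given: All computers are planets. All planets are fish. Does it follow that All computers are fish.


Premise 1: All computers are planets.
Premise 2: All planets are fish.
Conclusion: All computers are fish.
Barbara syllogism (AAA-1): All A are B, All B are C → All A are C.
Middle term (planets) distributed in premise 2.

Valid


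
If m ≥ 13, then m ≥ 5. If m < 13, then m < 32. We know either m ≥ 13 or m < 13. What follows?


Constructive dilemma: (P → Q) ∧ (R → S), P ∨ R ⊢ Q ∨ S
Premise 1: m ≥ 13 → m ≥ 5
Premise 2: m < 13 → m < 32
Premise 3: m ≥ 13 ∨ m < 13
Case 1: Assuming m ≥ 13, then by Premise 1, m ≥ 5.
Case 2: Assuming m < 13, then by Premise 2, m < 32.
Since one of m ≥ 13 or m < 13 must hold, we get m ≥ 5 or m < 32.

m ≥ 5 or m < 32.


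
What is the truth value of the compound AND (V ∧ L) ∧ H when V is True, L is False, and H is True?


V = True, L = False, H = True
Step 1: V ∧ L = True AND False = False
Step 2: False ∧ H = False AND True = False
AND is true only when ALL operands are true.

False


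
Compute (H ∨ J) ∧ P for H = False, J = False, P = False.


H = False, J = False, P = False
Step 1: H ∨ J = False OR False = False
Step 2: False ∧ P = False AND False = False
OR is true when at least one operand is true; AND requires both.

False


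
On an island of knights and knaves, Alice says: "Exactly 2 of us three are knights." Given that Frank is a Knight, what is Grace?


Alice claims exactly 2 knights among Alice, Frank, Grace.
Given: Frank is a Knight.

Case 1: Alice is a Knight (tells truth)
  Then exactly 2 of the three are knights.
  Counting Alice, Frank: 2 knight(s) so far. Need 0 more → Grace = Knave.
Case 2: Alice is a Knave (lies)
  Then the count is NOT 2.
  If Grace = Knight, count = 2 = 2 → claim would be true, contradicts lie.
  If Grace = Knave, count = 1 ≠ 2 → lie confirmed ✓

Grace is a Knave.

Knave


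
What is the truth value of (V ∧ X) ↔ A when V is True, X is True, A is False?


V = True, X = True, A = False
Step 1: V ∧ X = True AND True = True
Step 2: (True) ↔ A: true when both sides have same truth value.
Result: True ↔ False = False

False


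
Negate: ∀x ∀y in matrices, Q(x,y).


Original: ∀x ∀y Q(x,y)
Rule: ¬∀→∃, ¬∃→∀, negate predicate.
Negation: ∃x ∃y ¬Q(x,y)

∃x ∃y ¬Q(x,y)


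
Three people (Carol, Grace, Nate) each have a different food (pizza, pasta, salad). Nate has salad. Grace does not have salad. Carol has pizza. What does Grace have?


From clues:
  Nate → salad
  Carol → pizza
By elimination, Grace gets the remaining.

pasta


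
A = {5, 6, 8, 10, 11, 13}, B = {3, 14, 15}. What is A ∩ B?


A = {5, 6, 8, 10, 11, 13}
B = {3, 14, 15}
Operation: intersection
Elements in both: none

∅


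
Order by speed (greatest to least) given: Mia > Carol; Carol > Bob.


Constraints: Mia > Carol; Carol > Bob
Method: at each step, the next-highest is the one remaining person who never appears on the smaller side of a constraint between remaining people.
  Step 1: remaining {Carol, Mia, Bob}; on the smaller side: {Carol, Bob} → Mia is next (Mia > Carol).
  Step 2: remaining {Carol, Bob}; on the smaller side: {Bob} → Carol is next (Carol > Bob).
  Step 3: only Bob remains → lowest.
Final ranking (highest to lowest):

Mia > Carol > Bob


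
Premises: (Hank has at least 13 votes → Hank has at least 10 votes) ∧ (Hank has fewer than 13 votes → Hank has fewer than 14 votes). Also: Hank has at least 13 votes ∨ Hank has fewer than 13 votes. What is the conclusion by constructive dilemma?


Constructive dilemma: (P → Q) ∧ (R → S), P ∨ R ⊢ Q ∨ S
Premise 1: Hank has at least 13 votes → Hank has at least 10 votes
Premise 2: Hank has fewer than 13 votes → Hank has fewer than 14 votes
Premise 3: Hank has at least 13 votes ∨ Hank has fewer than 13 votes
Case 1: Assuming Hank has at least 13 votes, then by Premise 1, Hank has at least 10 votes.
Case 2: Assuming Hank has fewer than 13 votes, then by Premise 2, Hank has fewer than 14 votes.
Since one of Hank has at least 13 votes or Hank has fewer than 13 votes must hold, we get Hank has at least 10 votes or Hank has fewer than 14 votes.

Hank has at least 10 votes or Hank has fewer than 14 votes.


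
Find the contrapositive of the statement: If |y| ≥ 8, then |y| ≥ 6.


Original: If |y| ≥ 8, then |y| ≥ 6
Contrapositive: If ¬Q, then ¬P
Negate Q: not (|y| ≥ 6)
Negate P: not (|y| ≥ 8)

If not (|y| ≥ 6), then not (|y| ≥ 8).


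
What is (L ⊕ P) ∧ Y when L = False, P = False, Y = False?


L = False, P = False, Y = False
Step 1: L ⊕ P = False XOR False = False
Step 2: False ∧ Y = False AND False = False
XOR true when exactly one of L,P is true; then AND with Y.

False


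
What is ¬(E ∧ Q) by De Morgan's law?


De Morgan's law: ¬(P ∧ Q) ≡ ¬P ∨ ¬Q
¬(E ∧ Q) = ¬E ∨ ¬Q

¬E ∨ ¬Q


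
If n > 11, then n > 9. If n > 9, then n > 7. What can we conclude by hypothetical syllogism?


Hypothetical syllogism: P → Q, Q → R ⊢ P → R
Premise 1: n > 11 → n > 9
Premise 2: n > 9 → n > 7
Chain the implications: the middle term (n > 9) links the two.
Conclusion: If n > 11, then n > 7.

If n > 11, then n > 7.


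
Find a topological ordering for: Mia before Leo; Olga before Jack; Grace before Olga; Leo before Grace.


Constraints: Mia before Leo; Olga before Jack; Grace before Olga; Leo before Grace
Method: repeatedly schedule the remaining task that has no remaining task required before it.
  Step 1: remaining {Jack, Leo, Grace, Mia, Olga}; every task except Mia still has a predecessor pending → schedule Mia.
  Step 2: remaining {Jack, Leo, Grace, Olga}; every task except Leo still has a predecessor pending → schedule Leo.
  Step 3: remaining {Jack, Grace, Olga}; every task except Grace still has a predecessor pending → schedule Grace.
  Step 4: remaining {Jack, Olga}; every task except Olga still has a predecessor pending → schedule Olga.
  Step 5: only Jack remains → schedule Jack.
Resulting order:

Mia → Leo → Grace → Olga → Jack


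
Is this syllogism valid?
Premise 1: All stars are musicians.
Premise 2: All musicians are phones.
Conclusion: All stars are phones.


Premise 1: All stars are musicians.
Premise 2: All musicians are phones.
Conclusion: All stars are phones.
Barbara syllogism (AAA-1): All A are B, All B are C → All A are C.
Middle term (musicians) distributed in premise 2.

Valid


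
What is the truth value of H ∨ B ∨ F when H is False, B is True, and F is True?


H = False, B = True, F = True
Step 1: H ∨ B = False OR True = True
Step 2: True ∨ F = True OR True = True
OR is true when at least one operand is true.

True


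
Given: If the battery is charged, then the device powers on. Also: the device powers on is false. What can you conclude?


Modus tollens: P → Q, ¬Q ⊢ ¬P
P: the battery is charged
Q: the device powers on
We have P → Q and Q is false.
By modus tollens, P must be false.

It is not the case that the battery is charged


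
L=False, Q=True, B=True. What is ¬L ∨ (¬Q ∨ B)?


L = False, Q = True, B = True
Expression: ¬L ∨ (¬Q ∨ B)
Step 1: ¬Q = NOT True = False
Step 2: ¬Q ∨ B = False OR True = True
Step 3: ¬L = NOT False = True
Step 4: (True) ∨ (True) = True OR True = True

True


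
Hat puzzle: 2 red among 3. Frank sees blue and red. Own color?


Total red = 2, seen red = 1
Own red = 2 - 1 = 1
Frank's hat is red.

red


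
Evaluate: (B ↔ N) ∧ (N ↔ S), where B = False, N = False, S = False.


B = False, N = False, S = False
Step 1: B ↔ N is true when B and N have the same value. Result: True
Step 2: N ↔ S is true when N and S have the same value. Result: True
Step 3: True ∧ True = True

True


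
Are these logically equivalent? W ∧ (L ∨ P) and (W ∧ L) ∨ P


Expression 1: W ∧ (L ∨ P)
Expression 2: (W ∧ L) ∨ P
Truth table (W L P | Expr1 Expr2):
  T T T |   T     T
  T T F |   T     T
  T F T |   T     T
  T F F |   F     F
  F T T |   F     T   ← differ
  F T F |   F     F
  F F T |   F     T   ← differ
  F F F |   F     F
Counterexample: W=F, L=T, P=T gives Expr1 = F but Expr2 = T, so the expressions are NOT logically equivalent.

No


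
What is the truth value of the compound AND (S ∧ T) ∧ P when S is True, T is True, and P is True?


S = True, T = True, P = True
Step 1: S ∧ T = True AND True = True
Step 2: True ∧ P = True AND True = True
AND is true only when ALL operands are true.

True


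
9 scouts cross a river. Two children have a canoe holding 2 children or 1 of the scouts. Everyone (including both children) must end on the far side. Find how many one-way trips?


Per crossing of one of the scouts: children→, one←, one of the scouts→, one← = 4 trips
9 × 4 = 36, + 1 final children→ = 37
Minimum trips = 37

37


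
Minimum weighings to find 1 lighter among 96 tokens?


Each weighing has 3 outcomes (left heavy / balance / right heavy), so k weighings distinguish at most 3^k cases; splitting into three near-equal groups achieves this.
Need 3^k ≥ 96: 3^4 = 81 < 96 ≤ 3^5 = 243
k = ⌈log₃(96)⌉ = 5

5


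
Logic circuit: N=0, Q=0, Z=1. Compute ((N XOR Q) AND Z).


N XOR Q = 0^0 = 0
0 AND 1 = 0

0


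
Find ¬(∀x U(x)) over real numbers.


Original: ∀x U(x)
Rule: ¬∀→∃, ¬∃→∀, negate predicate.
Negation: ∃x ¬U(x)

∃x ¬U(x)


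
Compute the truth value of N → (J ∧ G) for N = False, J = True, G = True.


N = False, J = True, G = True
Step 1: J ∧ G = True AND True = True
Step 2: N → (True): false only when N=True and consequent=False.
Result: True

True


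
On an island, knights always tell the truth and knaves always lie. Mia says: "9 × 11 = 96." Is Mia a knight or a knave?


Statement: "9 × 11 = 96."
Actual: 9 × 11 = 99
Claimed: 96
Statement is FALSE → Mia lies → Knave

Knave


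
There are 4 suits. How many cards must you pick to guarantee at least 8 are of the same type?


Pigeonhole: to guarantee k in one of n categories, need (k-1)×n + 1.
k = 8, n = 4
Minimum = (8-1) × 4 + 1 = 7 × 4 + 1

29


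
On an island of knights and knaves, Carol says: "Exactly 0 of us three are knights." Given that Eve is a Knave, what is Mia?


Carol claims exactly 0 knights among Carol, Eve, Mia.
Given: Eve is a Knave.

Case 1: Carol is a Knight (tells truth)
  Then exactly 0 of the three are knights.
  Counting Carol, Eve: 1 knight(s) so far. Need -1 more → impossible.
Case 2: Carol is a Knave (lies)
  Then the count is NOT 0.
  If Mia = Knave, count = 0 = 0 → claim would be true, contradicts lie.
  If Mia = Knight, count = 1 ≠ 0 → lie confirmed ✓

Mia is a Knight.

Knight


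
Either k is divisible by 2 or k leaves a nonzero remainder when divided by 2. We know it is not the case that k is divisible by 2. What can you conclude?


Disjunctive syllogism: P ∨ Q, ¬P ⊢ Q
Disjunction: k is divisible by 2 ∨ k leaves a nonzero remainder when divided by 2
We know it is not the case that k is divisible by 2.
By disjunctive syllogism, the other disjunct must be true.

k leaves a nonzero remainder when divided by 2


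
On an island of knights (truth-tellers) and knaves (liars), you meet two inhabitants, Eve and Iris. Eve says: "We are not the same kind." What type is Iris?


Eve says: "We are not the same kind."
Case 1: Eve is a Knight (truth-teller)
  Statement is true → they ARE different → Iris is a Knave
Case 2: Eve is a Knave (liar)
  Statement is false → they are NOT different → Iris is a Knave
In both cases, Iris is a Knave.

Knave


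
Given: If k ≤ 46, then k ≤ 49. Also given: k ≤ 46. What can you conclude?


Modus ponens: P → Q, P ⊢ Q
P: k ≤ 46
Q: k ≤ 49
We have P → Q and P is true.
By modus ponens, Q must be true.

k ≤ 49


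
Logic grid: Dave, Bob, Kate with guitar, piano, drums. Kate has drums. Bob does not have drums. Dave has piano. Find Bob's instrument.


From clues:
  Kate → drums
  Dave → piano
By elimination, Bob gets the remaining.

guitar


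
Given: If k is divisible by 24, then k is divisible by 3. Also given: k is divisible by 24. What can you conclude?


Modus ponens: P → Q, P ⊢ Q
P: k is divisible by 24
Q: k is divisible by 3
We have P → Q and P is true.
By modus ponens, Q must be true.

k is divisible by 3


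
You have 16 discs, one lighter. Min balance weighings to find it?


Each weighing has 3 outcomes (left heavy / balance / right heavy), so k weighings distinguish at most 3^k cases; splitting into three near-equal groups achieves this.
Need 3^k ≥ 16: 3^2 = 9 < 16 ≤ 3^3 = 27
k = ⌈log₃(16)⌉ = 3

3


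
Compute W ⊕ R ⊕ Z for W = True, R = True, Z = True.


W = True, R = True, Z = True
Step 1: W ⊕ R = True XOR True = False
Step 2: False ⊕ Z = False XOR True = True
XOR is true when an odd number of operands are true.

True


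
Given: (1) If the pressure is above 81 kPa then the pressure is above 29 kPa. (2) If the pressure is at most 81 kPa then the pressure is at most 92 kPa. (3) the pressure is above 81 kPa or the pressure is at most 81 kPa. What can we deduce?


Constructive dilemma: (P → Q) ∧ (R → S), P ∨ R ⊢ Q ∨ S
Premise 1: the pressure is above 81 kPa → the pressure is above 29 kPa
Premise 2: the pressure is at most 81 kPa → the pressure is at most 92 kPa
Premise 3: the pressure is above 81 kPa ∨ the pressure is at most 81 kPa
Case 1: Assuming the pressure is above 81 kPa, then by Premise 1, the pressure is above 29 kPa.
Case 2: Assuming the pressure is at most 81 kPa, then by Premise 2, the pressure is at most 92 kPa.
Since one of the pressure is above 81 kPa or the pressure is at most 81 kPa must hold, we get the pressure is above 29 kPa or the pressure is at most 92 kPa.

The pressure is above 29 kPa or the pressure is at most 92 kPa.


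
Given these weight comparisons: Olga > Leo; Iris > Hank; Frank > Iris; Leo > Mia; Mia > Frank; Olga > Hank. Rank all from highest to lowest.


Constraints: Olga > Leo; Iris > Hank; Frank > Iris; Leo > Mia; Mia > Frank; Olga > Hank
Method: at each step, the next-highest is the one remaining person who never appears on the smaller side of a constraint between remaining people.
  Step 1: remaining {Frank, Iris, Leo, Hank, Olga, Mia}; on the smaller side: {Frank, Iris, Leo, Hank, Mia} → Olga is next (Olga > Leo; Olga > Hank).
  Step 2: remaining {Frank, Iris, Leo, Hank, Mia}; on the smaller side: {Frank, Iris, Hank, Mia} → Leo is next (Leo > Mia).
  Step 3: remaining {Frank, Iris, Hank, Mia}; on the smaller side: {Frank, Iris, Hank} → Mia is next (Mia > Frank).
  Step 4: remaining {Frank, Iris, Hank}; on the smaller side: {Iris, Hank} → Frank is next (Frank > Iris).
  Step 5: remaining {Iris, Hank}; on the smaller side: {Hank} → Iris is next (Iris > Hank).
  Step 6: only Hank remains → lowest.
Final ranking (highest to lowest):

Olga > Leo > Mia > Frank > Iris > Hank


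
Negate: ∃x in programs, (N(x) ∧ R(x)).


Original: ∃x (N(x) ∧ R(x))
Rule: ¬∀→∃, ¬∃→∀, negate predicate.
Negation: ∀x (¬N(x) ∨ ¬R(x))

∀x (¬N(x) ∨ ¬R(x))


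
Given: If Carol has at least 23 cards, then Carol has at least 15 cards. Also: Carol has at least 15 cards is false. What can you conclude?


Modus tollens: P → Q, ¬Q ⊢ ¬P
P: Carol has at least 23 cards
Q: Carol has at least 15 cards
We have P → Q and Q is false.
By modus tollens, P must be false.

It is not the case that Carol has at least 23 cards


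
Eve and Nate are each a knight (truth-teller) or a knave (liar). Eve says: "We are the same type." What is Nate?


Eve says: "We are the same type."
Case 1: Eve is a Knight (truth-teller)
  Statement is true → they ARE the same → Nate is also a Knight
Case 2: Eve is a Knave (liar)
  Statement is false → they are NOT the same → Nate is a Knight
In both cases, Nate is a Knight.

Knight


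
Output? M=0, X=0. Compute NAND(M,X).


M AND X = 0
NOT(0) = 1

1


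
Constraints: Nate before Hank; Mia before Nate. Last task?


Constraints: Nate before Hank; Mia before Nate
The last task can have nothing scheduled after it, so it must never appear on the left of a 'before'.
Tasks appearing before some other task: Nate, Mia.
The only task not in that list is Hank → it is last.

Hank


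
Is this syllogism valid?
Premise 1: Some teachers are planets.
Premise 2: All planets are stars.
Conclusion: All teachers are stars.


Premise 1: Some teachers are planets.
Premise 2: All planets are stars.
Conclusion: All teachers are stars.
Fallacy: illicit minor. The minor term (teachers) is distributed in the conclusion ('All teachers ...') but undistributed in its premise ('Some teachers are planets' doesn't cover all teachers).
Only 'Some teachers are stars' follows, not 'All'.

Invalid


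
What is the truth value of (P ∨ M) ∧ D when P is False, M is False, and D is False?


P = False, M = False, D = False
Step 1: P ∨ M = False OR False = False
Step 2: False ∧ D = False AND False = False
OR is true when at least one operand is true; AND requires both.

False


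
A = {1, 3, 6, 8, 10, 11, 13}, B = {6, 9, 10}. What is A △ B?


A = {1, 3, 6, 8, 10, 11, 13}
B = {6, 9, 10}
Operation: symmetric difference
In A only: [1, 3, 8, 11, 13], in B only: [9]

{1, 3, 8, 9, 11, 13}


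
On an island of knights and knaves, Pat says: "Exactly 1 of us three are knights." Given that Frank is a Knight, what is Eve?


Pat claims exactly 1 knights among Pat, Frank, Eve.
Given: Frank is a Knight.

Case 1: Pat is a Knight (tells truth)
  Then exactly 1 of the three are knights.
  Counting Pat, Frank: 2 knight(s) so far. Need -1 more → impossible.
Case 2: Pat is a Knave (lies)
  Then the count is NOT 1.
  If Eve = Knave, count = 1 = 1 → claim would be true, contradicts lie.
  If Eve = Knight, count = 2 ≠ 1 → lie confirmed ✓

Eve is a Knight.

Knight


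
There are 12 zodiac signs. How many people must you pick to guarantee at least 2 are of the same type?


Pigeonhole: to guarantee k in one of n categories, need (k-1)×n + 1.
k = 2, n = 12
Minimum = (2-1) × 12 + 1 = 1 × 12 + 1

13


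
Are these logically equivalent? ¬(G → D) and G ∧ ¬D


Expression 1: ¬(G → D)
Expression 2: G ∧ ¬D
Truth table (G D | Expr1 Expr2):
  T T |   F     F
  T F |   T     T
  F T |   F     F
  F F |   F     F
All 4 rows agree, so the expressions are logically equivalent.

Yes


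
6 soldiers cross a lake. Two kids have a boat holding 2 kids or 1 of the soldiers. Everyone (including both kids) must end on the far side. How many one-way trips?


Per crossing of one of the soldiers: kids→, one←, one of the soldiers→, one← = 4 trips
6 × 4 = 24, + 1 final kids→ = 25
Minimum trips = 25

25


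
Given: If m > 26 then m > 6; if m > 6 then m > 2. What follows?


Hypothetical syllogism: P → Q, Q → R ⊢ P → R
Premise 1: m > 26 → m > 6
Premise 2: m > 6 → m > 2
Chain the implications: the middle term (m > 6) links the two.
Conclusion: If m > 26, then m > 2.

If m > 26, then m > 2.


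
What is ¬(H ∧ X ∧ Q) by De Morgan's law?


De Morgan's law: ¬(P ∧ Q ∧ R) ≡ ¬P ∨ ¬Q ∨ ¬R
¬(H ∧ X ∧ Q) = ¬H ∨ ¬X ∨ ¬Q

¬H ∨ ¬X ∨ ¬Q


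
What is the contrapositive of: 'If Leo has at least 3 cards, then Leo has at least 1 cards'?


Original: If Leo has at least 3 cards, then Leo has at least 1 cards
Contrapositive: If ¬Q, then ¬P
Negate Q: not (Leo has at least 1 cards)
Negate P: not (Leo has at least 3 cards)

If not (Leo has at least 1 cards), then not (Leo has at least 3 cards).


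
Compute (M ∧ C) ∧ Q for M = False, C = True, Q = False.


M = False, C = True, Q = False
Step 1: M ∧ C = False AND True = False
Step 2: False ∧ Q = False AND False = False
AND is true only when ALL operands are true.

False


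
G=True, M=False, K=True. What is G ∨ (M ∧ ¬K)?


G = True, M = False, K = True
Expression: G ∨ (M ∧ ¬K)
Step 1: ¬K = NOT True = False
Step 2: M ∧ ¬K = False AND False = False
Step 3: G ∨ (False) = True OR False = True

True


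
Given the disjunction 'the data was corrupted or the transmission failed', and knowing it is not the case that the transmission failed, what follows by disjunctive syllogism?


Disjunctive syllogism: P ∨ Q, ¬P ⊢ Q
Disjunction: the data was corrupted ∨ the transmission failed
We know it is not the case that the transmission failed.
By disjunctive syllogism, the other disjunct must be true.

The data was corrupted


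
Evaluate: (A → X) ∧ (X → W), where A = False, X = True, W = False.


A = False, X = True, W = False
Step 1: A → X is false only when A=True and X=False. Result: True
Step 2: X → W is false only when X=True and W=False. Result: False
Step 3: True ∧ False = False

False


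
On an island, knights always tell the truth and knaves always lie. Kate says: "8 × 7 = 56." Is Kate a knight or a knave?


Statement: "8 × 7 = 56."
Actual: 8 × 7 = 56
Claimed: 56
Statement is TRUE → Kate tells the truth → Knight

Knight


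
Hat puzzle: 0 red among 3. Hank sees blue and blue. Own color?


Total red = 0, seen red = 0
Own red = 0 - 0 = 0
Hank's hat is blue.

blue


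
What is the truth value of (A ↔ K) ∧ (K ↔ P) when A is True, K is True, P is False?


A = True, K = True, P = False
Step 1: A ↔ K is true when A and K have the same value. Result: True
Step 2: K ↔ P is true when K and P have the same value. Result: False
Step 3: True ∧ False = False

False


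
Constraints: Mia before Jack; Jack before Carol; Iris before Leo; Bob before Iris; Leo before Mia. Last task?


Constraints: Mia before Jack; Jack before Carol; Iris before Leo; Bob before Iris; Leo before Mia
The last task can have nothing scheduled after it, so it must never appear on the left of a 'before'.
Tasks appearing before some other task: Mia, Jack, Iris, Bob, Leo.
The only task not in that list is Carol → it is last.

Carol


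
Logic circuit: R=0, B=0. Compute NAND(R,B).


R AND B = 0
NOT(0) = 1

1


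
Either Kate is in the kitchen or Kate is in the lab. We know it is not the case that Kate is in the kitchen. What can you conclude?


Disjunctive syllogism: P ∨ Q, ¬P ⊢ Q
Disjunction: Kate is in the kitchen ∨ Kate is in the lab
We know it is not the case that Kate is in the kitchen.
By disjunctive syllogism, the other disjunct must be true.

Kate is in the lab


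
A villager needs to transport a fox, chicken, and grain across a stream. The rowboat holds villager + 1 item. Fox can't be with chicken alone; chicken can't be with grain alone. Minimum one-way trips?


1. villager+chicken → 2. villager ← 3. villager+fox → 4. villager+chicken ← 5. villager+grain → 6. villager ← 7. villager+chicken →
Minimum trips = 7

7


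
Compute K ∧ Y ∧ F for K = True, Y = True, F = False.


K = True, Y = True, F = False
Step 1: K ∧ Y = True AND True = True
Step 2: (True) ∧ F = (True) AND False = False
AND is true only when ALL operands are true.

False


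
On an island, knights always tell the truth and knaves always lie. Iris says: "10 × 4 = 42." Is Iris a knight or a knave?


Statement: "10 × 4 = 42."
Actual: 10 × 4 = 40
Claimed: 42
Statement is FALSE → Iris lies → Knave

Knave


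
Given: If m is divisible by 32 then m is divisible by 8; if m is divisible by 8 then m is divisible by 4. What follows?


Hypothetical syllogism: P → Q, Q → R ⊢ P → R
Premise 1: m is divisible by 32 → m is divisible by 8
Premise 2: m is divisible by 8 → m is divisible by 4
Chain the implications: the middle term (m is divisible by 8) links the two.
Conclusion: If m is divisible by 32, then m is divisible by 4.

If m is divisible by 32, then m is divisible by 4.


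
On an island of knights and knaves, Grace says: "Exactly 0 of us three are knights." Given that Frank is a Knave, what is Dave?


Grace claims exactly 0 knights among Grace, Frank, Dave.
Given: Frank is a Knave.

Case 1: Grace is a Knight (tells truth)
  Then exactly 0 of the three are knights.
  Counting Grace, Frank: 1 knight(s) so far. Need -1 more → impossible.
Case 2: Grace is a Knave (lies)
  Then the count is NOT 0.
  If Dave = Knave, count = 0 = 0 → claim would be true, contradicts lie.
  If Dave = Knight, count = 1 ≠ 0 → lie confirmed ✓

Dave is a Knight.

Knight


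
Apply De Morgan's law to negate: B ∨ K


De Morgan's law: ¬(P ∨ Q) ≡ ¬P ∧ ¬Q
¬(B ∨ K) = ¬B ∧ ¬K

¬B ∧ ¬K


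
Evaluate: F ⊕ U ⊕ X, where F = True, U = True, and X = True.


F = True, U = True, X = True
Step 1: F ⊕ U = True XOR True = False
Step 2: False ⊕ X = False XOR True = True
XOR is true when an odd number of operands are true.

True


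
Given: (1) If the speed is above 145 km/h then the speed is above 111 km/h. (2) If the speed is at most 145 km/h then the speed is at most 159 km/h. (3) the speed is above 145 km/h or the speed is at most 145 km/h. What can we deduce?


Constructive dilemma: (P → Q) ∧ (R → S), P ∨ R ⊢ Q ∨ S
Premise 1: the speed is above 145 km/h → the speed is above 111 km/h
Premise 2: the speed is at most 145 km/h → the speed is at most 159 km/h
Premise 3: the speed is above 145 km/h ∨ the speed is at most 145 km/h
Case 1: Assuming the speed is above 145 km/h, then by Premise 1, the speed is above 111 km/h.
Case 2: Assuming the speed is at most 145 km/h, then by Premise 2, the speed is at most 159 km/h.
Since one of the speed is above 145 km/h or the speed is at most 145 km/h must hold, we get the speed is above 111 km/h or the speed is at most 159 km/h.

The speed is above 111 km/h or the speed is at most 159 km/h.


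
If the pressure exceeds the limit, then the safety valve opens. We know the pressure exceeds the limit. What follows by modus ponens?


Modus ponens: P → Q, P ⊢ Q
P: the pressure exceeds the limit
Q: the safety valve opens
We have P → Q and P is true.
By modus ponens, Q must be true.

The safety valve opens


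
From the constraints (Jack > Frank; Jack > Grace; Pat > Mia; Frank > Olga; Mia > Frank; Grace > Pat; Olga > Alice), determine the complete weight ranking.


Constraints: Jack > Frank; Jack > Grace; Pat > Mia; Frank > Olga; Mia > Frank; Grace > Pat; Olga > Alice
Method: at each step, the next-highest is the one remaining person who never appears on the smaller side of a constraint between remaining people.
  Step 1: remaining {Frank, Olga, Jack, Pat, Grace, Mia, Alice}; on the smaller side: {Frank, Olga, Pat, Grace, Mia, Alice} → Jack is next (Jack > Frank; Jack > Grace).
  Step 2: remaining {Frank, Olga, Pat, Grace, Mia, Alice}; on the smaller side: {Frank, Olga, Pat, Mia, Alice} → Grace is next (Grace > Pat).
  Step 3: remaining {Frank, Olga, Pat, Mia, Alice}; on the smaller side: {Frank, Olga, Mia, Alice} → Pat is next (Pat > Mia).
  Step 4: remaining {Frank, Olga, Mia, Alice}; on the smaller side: {Frank, Olga, Alice} → Mia is next (Mia > Frank).
  Step 5: remaining {Frank, Olga, Alice}; on the smaller side: {Olga, Alice} → Frank is next (Frank > Olga).
  Step 6: remaining {Olga, Alice}; on the smaller side: {Alice} → Olga is next (Olga > Alice).
  Step 7: only Alice remains → lowest.
Final ranking (highest to lowest):

Jack > Grace > Pat > Mia > Frank > Olga > Alice


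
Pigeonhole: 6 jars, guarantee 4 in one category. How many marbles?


Pigeonhole: to guarantee k in one of n categories, need (k-1)×n + 1.
k = 4, n = 6
Minimum = (4-1) × 6 + 1 = 3 × 6 + 1

19


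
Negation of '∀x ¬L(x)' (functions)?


Original: ∀x ¬L(x)
Rule: ¬∀→∃, ¬∃→∀, negate predicate.
Negation: ∃x L(x)

∃x L(x)


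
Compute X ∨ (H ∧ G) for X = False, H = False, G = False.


X = False, H = False, G = False
Step 1: H ∧ G = False AND False = False
Step 2: X ∨ False = False OR False = False
AND evaluated first (higher precedence); then OR applied.

False


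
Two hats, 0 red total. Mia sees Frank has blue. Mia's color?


Total red = 0, Frank = blue
Red accounted for: 0
Remaining for Mia: 0
Mia's hat is blue.

blue


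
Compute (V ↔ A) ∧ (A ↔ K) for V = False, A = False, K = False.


V = False, A = False, K = False
Step 1: V ↔ A is true when V and A have the same value. Result: True
Step 2: A ↔ K is true when A and K have the same value. Result: True
Step 3: True ∧ True = True

True


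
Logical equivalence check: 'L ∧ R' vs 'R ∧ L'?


Expression 1: L ∧ R
Expression 2: R ∧ L
Truth table (L R | Expr1 Expr2):
  T T |   T     T
  T F |   F     F
  F T |   F     F
  F F |   F     F
All 4 rows agree, so the expressions are logically equivalent.

Yes


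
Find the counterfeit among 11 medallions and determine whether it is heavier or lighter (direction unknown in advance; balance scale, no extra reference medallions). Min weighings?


Let n = 11. 22 possibilities (n medallions × lighter/heavier); each weighing has 3 outcomes.
Bound for k weighings: say the first weighing puts j medallions on each pan. If it tips, the 2j weighed medallions remain suspects (each with a known direction) and k-1 weighings give 3^(k-1) outcomes; 3^(k-1) is odd, so 2j ≤ 3^(k-1) - 1. If it balances, the n - 2j unweighed medallions remain with direction unknown: 2(n - 2j) ≤ 3^(k-1) - 1 by the same parity argument. Adding, n ≤ (3^(k-1) - 1) + (3^(k-1) - 1)/2 = (3^k - 3)/2, and the classical three-group strategy achieves this (3 medallions in 2 weighings, 12 in 3, 39 in 4, 120 in 5).
So we need the smallest k with (3^k - 3)/2 ≥ 11.
k = 2: (3^2 - 3)/2 = 3 < 11 ✗
k = 3: (3^3 - 3)/2 = 12 ≥ 11 ✓

3


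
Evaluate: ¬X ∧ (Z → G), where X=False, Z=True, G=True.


X = False, Z = True, G = True
Expression: ¬X ∧ (Z → G)
Step 1: ¬X = NOT False = True
Step 2: Z → G = True → True (false only if Z=True, G=False) = True
Step 3: (True) ∧ (True) = True AND True = True

True


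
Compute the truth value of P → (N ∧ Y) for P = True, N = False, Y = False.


P = True, N = False, Y = False
Step 1: N ∧ Y = False AND False = False
Step 2: P → (False): false only when P=True and consequent=False.
Result: False

False


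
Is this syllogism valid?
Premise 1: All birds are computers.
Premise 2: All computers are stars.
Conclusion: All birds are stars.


Premise 1: All birds are computers.
Premise 2: All computers are stars.
Conclusion: All birds are stars.
Barbara syllogism (AAA-1): All A are B, All B are C → All A are C.
Middle term (computers) distributed in premise 2.

Valid


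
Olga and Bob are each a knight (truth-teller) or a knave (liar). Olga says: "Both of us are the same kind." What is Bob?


Olga says: "Both of us are the same kind."
Case 1: Olga is a Knight (truth-teller)
  Statement is true → they ARE the same → Bob is also a Knight
Case 2: Olga is a Knave (liar)
  Statement is false → they are NOT the same → Bob is a Knight
In both cases, Bob is a Knight.

Knight


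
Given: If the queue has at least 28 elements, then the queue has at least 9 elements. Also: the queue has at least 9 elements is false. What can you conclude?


Modus tollens: P → Q, ¬Q ⊢ ¬P
P: the queue has at least 28 elements
Q: the queue has at least 9 elements
We have P → Q and Q is false.
By modus tollens, P must be false.

It is not the case that the queue has at least 28 elements


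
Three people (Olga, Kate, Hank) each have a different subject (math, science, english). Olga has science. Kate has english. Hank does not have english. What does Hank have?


From clues:
  Olga → science
  Kate → english
By elimination, Hank gets the remaining.

math


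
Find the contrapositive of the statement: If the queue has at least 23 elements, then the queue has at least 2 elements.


Original: If the queue has at least 23 elements, then the queue has at least 2 elements
Contrapositive: If ¬Q, then ¬P
Negate Q: not (the queue has at least 2 elements)
Negate P: not (the queue has at least 23 elements)

If not (the queue has at least 2 elements), then not (the queue has at least 23 elements).


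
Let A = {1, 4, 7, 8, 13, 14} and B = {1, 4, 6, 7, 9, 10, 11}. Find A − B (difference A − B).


A = {1, 4, 7, 8, 13, 14}
B = {1, 4, 6, 7, 9, 10, 11}
Operation: difference A − B
In A but not B: 8, 13, 14

{8, 13, 14}


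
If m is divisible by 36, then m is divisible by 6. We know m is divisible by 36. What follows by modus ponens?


Modus ponens: P → Q, P ⊢ Q
P: m is divisible by 36
Q: m is divisible by 6
We have P → Q and P is true.
By modus ponens, Q must be true.

m is divisible by 6


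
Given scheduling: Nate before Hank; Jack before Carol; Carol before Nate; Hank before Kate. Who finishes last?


Constraints: Nate before Hank; Jack before Carol; Carol before Nate; Hank before Kate
The last task can have nothing scheduled after it, so it must never appear on the left of a 'before'.
Tasks appearing before some other task: Nate, Jack, Carol, Hank.
The only task not in that list is Kate → it is last.

Kate


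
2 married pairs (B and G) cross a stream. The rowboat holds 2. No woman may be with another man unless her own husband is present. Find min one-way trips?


Label couples B and G.
1. WB+WG → (far: WB,WG; near: HB,HG)
2. WB ←   (far: WG; near: HB,HG,WB)
3. HB+HG → (far: HB,HG,WG; near: WB)
4. HB ←   (far: HG,WG; near: HB,WB)  — HB returns, since WB is alone on near bank
5. HB+WB → (far: all four; near: empty)
Every state respects the constraint.
Minimum trips = 5

5


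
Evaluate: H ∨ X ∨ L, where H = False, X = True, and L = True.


H = False, X = True, L = True
Step 1: H ∨ X = False OR True = True
Step 2: True ∨ L = True OR True = True
OR is true when at least one operand is true.

True


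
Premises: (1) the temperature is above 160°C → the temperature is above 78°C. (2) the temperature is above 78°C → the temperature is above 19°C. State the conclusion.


Hypothetical syllogism: P → Q, Q → R ⊢ P → R
Premise 1: the temperature is above 160°C → the temperature is above 78°C
Premise 2: the temperature is above 78°C → the temperature is above 19°C
Chain the implications: the middle term (the temperature is above 78°C) links the two.
Conclusion: If the temperature is above 160°C, then the temperature is above 19°C.

If the temperature is above 160°C, then the temperature is above 19°C.


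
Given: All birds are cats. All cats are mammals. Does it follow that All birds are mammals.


Premise 1: All birds are cats.
Premise 2: All cats are mammals.
Conclusion: All birds are mammals.
Barbara syllogism (AAA-1): All A are B, All B are C → All A are C.
Middle term (cats) distributed in premise 2.

Valid


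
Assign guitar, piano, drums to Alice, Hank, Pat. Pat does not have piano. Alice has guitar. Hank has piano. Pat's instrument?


From clues:
  Alice → guitar
  Hank → piano
By elimination, Pat gets the remaining.

drums


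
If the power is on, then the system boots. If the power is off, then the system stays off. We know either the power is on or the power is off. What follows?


Constructive dilemma: (P → Q) ∧ (R → S), P ∨ R ⊢ Q ∨ S
Premise 1: the power is on → the system boots
Premise 2: the power is off → the system stays off
Premise 3: the power is on ∨ the power is off
Case 1: Assuming the power is on, then by Premise 1, the system boots.
Case 2: Assuming the power is off, then by Premise 2, the system stays off.
Since one of the power is on or the power is off must hold, we get the system boots or the system stays off.

The system boots or the system stays off.


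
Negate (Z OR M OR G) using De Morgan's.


De Morgan's law: ¬(P ∨ Q ∨ R) ≡ ¬P ∧ ¬Q ∧ ¬R
¬(Z ∨ M ∨ G) = ¬Z ∧ ¬M ∧ ¬G

¬Z ∧ ¬M ∧ ¬G
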